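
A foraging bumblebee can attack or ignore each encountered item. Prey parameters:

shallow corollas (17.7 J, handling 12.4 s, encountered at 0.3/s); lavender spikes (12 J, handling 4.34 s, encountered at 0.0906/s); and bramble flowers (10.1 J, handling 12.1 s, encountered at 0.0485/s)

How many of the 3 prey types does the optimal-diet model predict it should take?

E/h in descending order: lavender spikes 2.76, shallow corollas 1.43, bramble flowers 0.835 J/s. The optimal diet is the largest prefix of this list for which every included type satisfies E_i/h_i > R on the types above it.
Rate on top 1: 0.7804. shallow corollas: 1.43 > 0.7804 → include.
Rate on top 2: 1.251. bramble flowers: 0.835 < 1.251 → exclude; stop.
Optimal diet: lavender spikes, shallow corollas — 2 of 3 types.

2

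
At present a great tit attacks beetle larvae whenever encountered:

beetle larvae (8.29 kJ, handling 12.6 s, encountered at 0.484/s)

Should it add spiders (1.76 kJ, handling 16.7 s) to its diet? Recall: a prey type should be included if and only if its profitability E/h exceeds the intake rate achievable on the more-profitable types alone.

On beetle larvae alone, R = ΣλE/(1+Σλh) = 4.012/7.098 = 0.5652 kJ/s.
Profitability of spiders: 1.76/16.7 = 0.1054 kJ/s.
0.1054 < 0.5652, so adding spiders would lower the average — exclude it.

No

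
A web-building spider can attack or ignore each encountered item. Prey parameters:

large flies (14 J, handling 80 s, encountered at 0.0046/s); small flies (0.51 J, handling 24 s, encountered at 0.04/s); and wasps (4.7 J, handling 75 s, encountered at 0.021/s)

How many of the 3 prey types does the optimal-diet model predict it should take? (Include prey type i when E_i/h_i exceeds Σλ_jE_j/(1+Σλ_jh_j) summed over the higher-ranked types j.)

2

Rank by E/h (J/s): large flies 0.175, wasps 0.0627, small flies 0.0213. Include each in turn until the next type's E/h falls below the running intake rate.
Rate on top 1: 0.04708. wasps: 0.0627 > 0.04708 → include.
Rate on top 2: 0.05542. small flies: 0.0213 < 0.05542 → exclude; stop.
Optimal diet: large flies, wasps — 2 of 3 types.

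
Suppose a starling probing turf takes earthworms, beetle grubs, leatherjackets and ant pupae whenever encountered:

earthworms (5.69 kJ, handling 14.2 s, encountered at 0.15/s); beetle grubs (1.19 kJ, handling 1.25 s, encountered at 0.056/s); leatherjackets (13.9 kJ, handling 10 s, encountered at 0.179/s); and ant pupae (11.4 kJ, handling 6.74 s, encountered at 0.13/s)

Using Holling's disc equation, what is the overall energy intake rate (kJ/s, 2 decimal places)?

R = Σλ_iE_i / (1 + Σλ_ih_i)
Numerator: 0.15×5.69 + 0.056×1.19 + 0.179×13.9 + 0.13×11.4 = 4.89
Denominator: 1 + 0.15×14.2 + 0.056×1.25 + 0.179×10 + 0.13×6.74 = 5.866
R = 4.89/5.866 = 0.8336 kJ/s

0.83 kJ/s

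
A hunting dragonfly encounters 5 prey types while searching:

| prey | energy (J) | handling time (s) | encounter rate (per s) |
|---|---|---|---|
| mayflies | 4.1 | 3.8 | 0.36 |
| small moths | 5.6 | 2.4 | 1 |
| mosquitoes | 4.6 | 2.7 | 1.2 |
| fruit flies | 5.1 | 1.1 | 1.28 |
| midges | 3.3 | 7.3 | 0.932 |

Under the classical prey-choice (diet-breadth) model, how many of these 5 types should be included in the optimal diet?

Rank by E/h (J/s): fruit flies 4.64, small moths 2.33, mosquitoes 1.7, mayflies 1.08, midges 0.452. Include each in turn until the next type's E/h falls below the running intake rate.
Rate on top 1: 2.711. small moths: 2.33 < 2.711 → exclude; stop.
Optimal diet: fruit flies — 1 of 5 types.

1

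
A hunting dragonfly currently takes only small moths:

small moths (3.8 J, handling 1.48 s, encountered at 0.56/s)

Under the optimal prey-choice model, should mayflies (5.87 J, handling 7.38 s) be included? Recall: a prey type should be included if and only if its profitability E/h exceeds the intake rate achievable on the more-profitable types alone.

No

On small moths alone, R = ΣλE/(1+Σλh) = 2.128/1.829 = 1.164 J/s.
mayflies: E/h = 5.87/7.38 = 0.7954 J/s.
0.7954 < 1.164, so adding mayflies would lower the average — exclude it.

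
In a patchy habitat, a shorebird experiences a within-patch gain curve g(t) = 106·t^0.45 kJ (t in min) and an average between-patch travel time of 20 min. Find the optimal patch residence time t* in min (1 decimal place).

Maximise g(t)/(T+t): set derivative to zero → g'(t)(T+t) = g(t).
g'(t) = 0.45·106·t^-0.55. Setting 0.45·106·t^-0.55 = 106·t^0.45/(20+t) gives 0.45(20+t) = t, so 0.55·t = 0.45×20.
t* = 0.45×20/0.55 = 16.36 min.

16.4 min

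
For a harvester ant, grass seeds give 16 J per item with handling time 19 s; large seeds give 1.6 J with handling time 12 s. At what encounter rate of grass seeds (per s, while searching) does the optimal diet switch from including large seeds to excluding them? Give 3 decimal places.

The zero-one rule: include large seeds iff E₂/h₂ > λE₁/(1+λh₁). Equality gives the switch point.
λE₁h₂ = E₂ + λE₂h₁ ⇒ λ = E₂/(E₁h₂ − E₂h₁) = 1.6/(192 − 30.4) = 0.009901 per s.

0.010 per s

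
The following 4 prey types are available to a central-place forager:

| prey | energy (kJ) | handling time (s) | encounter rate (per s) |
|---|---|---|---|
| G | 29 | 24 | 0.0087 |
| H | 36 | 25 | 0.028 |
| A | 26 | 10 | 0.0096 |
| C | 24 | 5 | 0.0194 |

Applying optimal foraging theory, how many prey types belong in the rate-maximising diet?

Profitabilities (E/h, kJ/s): C 4.8, A 2.6, H 1.44, G 1.21. Add prey in this order while the next type's profitability exceeds the intake rate on those already taken.
Rate on top 1: 0.4244. A: 2.6 > 0.4244 → include.
Rate on top 2: 0.5995. H: 1.44 > 0.5995 → include.
Rate on top 3: 0.9103. G: 1.21 > 0.9103 → include.
Optimal diet: C, A, H, G — 4 of 4 types.

4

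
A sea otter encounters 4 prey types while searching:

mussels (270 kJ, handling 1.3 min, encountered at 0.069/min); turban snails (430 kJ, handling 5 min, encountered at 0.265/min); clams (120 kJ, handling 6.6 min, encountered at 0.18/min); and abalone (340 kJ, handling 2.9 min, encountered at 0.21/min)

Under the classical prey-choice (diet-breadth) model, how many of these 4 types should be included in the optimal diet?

Profitabilities (E/h, kJ/min): mussels 208, abalone 117, turban snails 86, clams 18.2. Add prey in this order while the next type's profitability exceeds the intake rate on those already taken.
Rate on top 1: 17.1. abalone: 117 > 17.1 → include.
Rate on top 2: 53. turban snails: 86 > 53 → include.
Rate on top 3: 67.46. clams: 18.2 < 67.46 → exclude; stop.
Optimal diet: mussels, abalone, turban snails — 3 of 4 types.

3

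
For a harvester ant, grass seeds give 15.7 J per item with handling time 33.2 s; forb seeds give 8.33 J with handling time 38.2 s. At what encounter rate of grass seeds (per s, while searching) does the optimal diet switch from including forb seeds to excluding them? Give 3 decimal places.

Drop forb seeds once their profitability E₂/h₂ falls below the rate achievable on grass seeds alone: E₂/h₂ = λE₁/(1 + λh₁).
Solve for λ: λE₁h₂ = E₂(1 + λh₁) → λ(E₁h₂ − E₂h₁) = E₂ → λ = E₂/(E₁h₂ − E₂h₁).
λ = 8.33/(15.7×38.2 − 8.33×33.2) = 8.33/323.2 = 0.02577 per s.

0.026 per s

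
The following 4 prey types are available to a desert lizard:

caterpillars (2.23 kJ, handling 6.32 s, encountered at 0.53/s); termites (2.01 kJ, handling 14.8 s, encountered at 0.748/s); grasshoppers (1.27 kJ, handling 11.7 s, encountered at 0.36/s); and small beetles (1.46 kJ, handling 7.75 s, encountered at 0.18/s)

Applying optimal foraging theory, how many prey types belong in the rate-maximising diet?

1

E/h in descending order: caterpillars 0.353, small beetles 0.188, termites 0.136, grasshoppers 0.109 kJ/s. The optimal diet is the largest prefix of this list for which every included type satisfies E_i/h_i > R on the types above it.
Rate on top 1: 0.2717. small beetles: 0.188 < 0.2717 → exclude; stop.
Optimal diet: caterpillars — 1 of 4 types.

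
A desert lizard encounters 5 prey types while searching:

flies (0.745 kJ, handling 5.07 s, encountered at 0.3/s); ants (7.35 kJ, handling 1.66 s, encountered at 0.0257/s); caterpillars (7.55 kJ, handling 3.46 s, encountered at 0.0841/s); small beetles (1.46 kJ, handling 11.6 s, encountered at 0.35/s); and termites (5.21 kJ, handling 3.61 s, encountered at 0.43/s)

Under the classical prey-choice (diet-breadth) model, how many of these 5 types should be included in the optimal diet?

Profitabilities (E/h, kJ/s): ants 4.43, caterpillars 2.18, termites 1.44, flies 0.147, small beetles 0.126. Add prey in this order while the next type's profitability exceeds the intake rate on those already taken.
Rate on top 1: 0.1812. caterpillars: 2.18 > 0.1812 → include.
Rate on top 2: 0.6177. termites: 1.44 > 0.6177 → include.
Rate on top 3: 1.062. flies: 0.147 < 1.062 → exclude; stop.
Optimal diet: ants, caterpillars, termites — 3 of 5 types.

3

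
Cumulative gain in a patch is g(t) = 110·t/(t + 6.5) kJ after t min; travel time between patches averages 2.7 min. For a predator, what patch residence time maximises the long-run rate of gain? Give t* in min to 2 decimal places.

4.19 min

By the marginal value theorem, leave when the instantaneous gain rate g'(t) equals the habitat-wide average g(t)/(T + t).
g'(t) = 110·6.5/(t + 6.5)². Setting 110·6.5/(t+6.5)² = 110t/[(t+6.5)(2.7+t)] gives 6.5(2.7+t) = t(t+6.5), so t² = 6.5×2.7 = 17.55.
t* = √17.55 = 4.189 min.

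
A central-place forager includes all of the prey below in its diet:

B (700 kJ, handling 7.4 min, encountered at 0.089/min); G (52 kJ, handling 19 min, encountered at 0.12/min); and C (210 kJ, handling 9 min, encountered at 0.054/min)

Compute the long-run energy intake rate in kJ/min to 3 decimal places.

R = (0.089×700 + 0.12×52 + 0.054×210) / (1 + 0.089×7.4 + 0.12×19 + 0.054×9) = 79.88/4.425 = 18.05 kJ/min.

18.054 kJ/min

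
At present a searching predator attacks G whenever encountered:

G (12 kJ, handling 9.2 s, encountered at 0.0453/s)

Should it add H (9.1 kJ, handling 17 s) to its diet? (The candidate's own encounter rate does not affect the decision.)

Yes

Intake rate on the current diet: R = (0.0453×12) / (1 + 0.0453×9.2) = 0.5436/1.417 = 0.3837 kJ/s.
H: E/h = 9.1/17 = 0.5353 kJ/s.
0.5353 > 0.3837, so adding H raises the average — include it.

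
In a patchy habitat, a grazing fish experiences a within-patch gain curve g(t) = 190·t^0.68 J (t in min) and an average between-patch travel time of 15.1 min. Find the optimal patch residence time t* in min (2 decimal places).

32.09 min

Optimal t* satisfies g'(t*) = g(t*)/(T + t*).
g'(t) = 0.68·190·t^-0.32. Setting 0.68·190·t^-0.32 = 190·t^0.68/(15.1+t) gives 0.68(15.1+t) = t, so 0.32·t = 0.68×15.1.
t* = 0.68×15.1/0.32 = 32.09 min.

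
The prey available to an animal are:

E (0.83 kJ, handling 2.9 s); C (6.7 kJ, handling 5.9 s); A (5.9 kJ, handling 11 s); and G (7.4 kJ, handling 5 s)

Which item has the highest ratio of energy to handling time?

Profitability E/h (kJ/s): E = 0.83/2.9 = 0.286, C = 6.7/5.9 = 1.14, A = 5.9/11 = 0.536, G = 7.4/5 = 1.48.
Ranked: G > C > A > E.

G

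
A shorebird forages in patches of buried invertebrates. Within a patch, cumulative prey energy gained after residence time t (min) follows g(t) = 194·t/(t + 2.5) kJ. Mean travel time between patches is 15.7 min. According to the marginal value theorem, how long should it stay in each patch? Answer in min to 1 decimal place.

Optimal t* satisfies g'(t*) = g(t*)/(T + t*).
g'(t) = 194·2.5/(t + 2.5)². Setting 194·2.5/(t+2.5)² = 194t/[(t+2.5)(15.7+t)] gives 2.5(15.7+t) = t(t+2.5), so t² = 2.5×15.7 = 39.25.
t* = √39.25 = 6.265 min.

6.3 min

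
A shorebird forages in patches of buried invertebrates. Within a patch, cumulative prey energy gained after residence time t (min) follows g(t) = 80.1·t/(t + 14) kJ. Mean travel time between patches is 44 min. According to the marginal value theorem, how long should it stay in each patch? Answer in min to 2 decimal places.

24.82 min

By the marginal value theorem, leave when the instantaneous gain rate g'(t) equals the habitat-wide average g(t)/(T + t).
g'(t) = 80.1·14/(t + 14)². Setting 80.1·14/(t+14)² = 80.1t/[(t+14)(44+t)] gives 14(44+t) = t(t+14), so t² = 14×44 = 616.
t* = √616 = 24.82 min.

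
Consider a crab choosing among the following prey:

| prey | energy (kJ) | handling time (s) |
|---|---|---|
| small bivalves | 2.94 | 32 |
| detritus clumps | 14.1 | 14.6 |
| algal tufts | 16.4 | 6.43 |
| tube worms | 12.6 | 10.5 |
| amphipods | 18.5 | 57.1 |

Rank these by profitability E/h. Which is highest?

algal tufts

Profitability E/h (kJ/s): small bivalves = 2.94/32 = 0.0919, detritus clumps = 14.1/14.6 = 0.966, algal tufts = 16.4/6.43 = 2.55, tube worms = 12.6/10.5 = 1.2, amphipods = 18.5/57.1 = 0.324.
Ranked: algal tufts > tube worms > detritus clumps > amphipods > small bivalves.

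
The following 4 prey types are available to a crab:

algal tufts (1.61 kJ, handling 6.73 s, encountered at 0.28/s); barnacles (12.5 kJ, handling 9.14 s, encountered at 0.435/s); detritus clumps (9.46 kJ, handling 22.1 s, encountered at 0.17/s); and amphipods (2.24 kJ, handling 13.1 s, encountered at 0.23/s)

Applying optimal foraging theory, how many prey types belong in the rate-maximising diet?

1

Rank by E/h (kJ/s): barnacles 1.37, detritus clumps 0.428, algal tufts 0.239, amphipods 0.171. Include each in turn until the next type's E/h falls below the running intake rate.
Rate on top 1: 1.093. detritus clumps: 0.428 < 1.093 → exclude; stop.
Optimal diet: barnacles — 1 of 4 types.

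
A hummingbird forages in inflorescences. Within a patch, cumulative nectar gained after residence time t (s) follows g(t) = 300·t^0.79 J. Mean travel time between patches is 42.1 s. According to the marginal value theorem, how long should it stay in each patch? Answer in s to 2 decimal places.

158.38 s

Maximise g(t)/(T+t): set derivative to zero → g'(t)(T+t) = g(t).
g'(t) = 0.79·300·t^-0.21. Setting 0.79·300·t^-0.21 = 300·t^0.79/(42.1+t) gives 0.79(42.1+t) = t, so 0.21·t = 0.79×42.1.
t* = 0.79×42.1/0.21 = 158.4 s.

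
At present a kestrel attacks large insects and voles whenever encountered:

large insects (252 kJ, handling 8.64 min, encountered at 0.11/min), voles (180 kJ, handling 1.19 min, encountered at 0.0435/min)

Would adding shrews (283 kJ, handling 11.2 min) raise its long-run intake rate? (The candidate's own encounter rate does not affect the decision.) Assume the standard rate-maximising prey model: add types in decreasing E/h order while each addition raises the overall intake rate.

Yes

Intake rate on the current diet: R = (0.11×252 + 0.0435×180) / (1 + 0.11×8.64 + 0.0435×1.19) = 35.55/2.002 = 17.76 kJ/min.
Profitability of shrews: 283/11.2 = 25.27 kJ/min.
Since 25.27 > R, including shrews increases the long-run rate.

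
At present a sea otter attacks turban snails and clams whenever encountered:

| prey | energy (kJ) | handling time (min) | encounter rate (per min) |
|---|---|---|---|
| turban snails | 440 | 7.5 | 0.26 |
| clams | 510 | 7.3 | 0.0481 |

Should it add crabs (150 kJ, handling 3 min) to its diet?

On turban snails and clams alone, R = ΣλE/(1+Σλh) = 138.9/3.301 = 42.09 kJ/min.
crabs: E/h = 150/3 = 50 kJ/min.
Since 50 > R, including crabs increases the long-run rate.

Yes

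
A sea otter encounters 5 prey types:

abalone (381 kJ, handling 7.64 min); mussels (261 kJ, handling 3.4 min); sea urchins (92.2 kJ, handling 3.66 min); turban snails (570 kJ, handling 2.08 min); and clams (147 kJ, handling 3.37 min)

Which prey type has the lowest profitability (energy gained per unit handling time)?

In descending order of E/h:
turban snails: 570/2.08 = 274 kJ/min
mussels: 261/3.4 = 76.8 kJ/min
abalone: 381/7.64 = 49.9 kJ/min
clams: 147/3.37 = 43.6 kJ/min
sea urchins: 92.2/3.66 = 25.2 kJ/min

sea urchins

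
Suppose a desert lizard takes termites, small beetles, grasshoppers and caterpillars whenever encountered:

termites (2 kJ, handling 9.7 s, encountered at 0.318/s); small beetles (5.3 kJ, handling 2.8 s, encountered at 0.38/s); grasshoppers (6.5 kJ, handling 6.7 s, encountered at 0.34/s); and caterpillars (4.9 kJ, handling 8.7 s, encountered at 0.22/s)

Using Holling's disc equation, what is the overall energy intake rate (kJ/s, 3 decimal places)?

Energy encountered per unit search time: 0.318×2 + 0.38×5.3 + 0.34×6.5 + 0.22×4.9 = 5.938 kJ/s.
Handling time per unit search time: 0.318×9.7 + 0.38×2.8 + 0.34×6.7 + 0.22×8.7 = 8.341.
Rate = 5.938/(1 + 8.341) = 0.6357 kJ/s.

0.636 kJ/s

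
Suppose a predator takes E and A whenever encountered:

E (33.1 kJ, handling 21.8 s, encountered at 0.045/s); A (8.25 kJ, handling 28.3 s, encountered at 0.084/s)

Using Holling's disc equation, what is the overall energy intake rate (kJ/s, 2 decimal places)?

Energy encountered per unit search time: 0.045×33.1 + 0.084×8.25 = 2.183 kJ/s.
Handling time per unit search time: 0.045×21.8 + 0.084×28.3 = 3.358.
Rate = 2.183/(1 + 3.358) = 0.5008 kJ/s.

0.50 kJ/s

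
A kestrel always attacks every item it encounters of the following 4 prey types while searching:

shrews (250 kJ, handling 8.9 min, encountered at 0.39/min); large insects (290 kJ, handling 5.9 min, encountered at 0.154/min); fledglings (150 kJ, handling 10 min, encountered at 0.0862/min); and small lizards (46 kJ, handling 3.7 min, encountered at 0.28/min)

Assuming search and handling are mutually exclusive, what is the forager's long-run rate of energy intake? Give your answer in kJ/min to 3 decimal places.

Energy encountered per unit search time: 0.39×250 + 0.154×290 + 0.0862×150 + 0.28×46 = 168 kJ/min.
Handling time per unit search time: 0.39×8.9 + 0.154×5.9 + 0.0862×10 + 0.28×3.7 = 6.278.
Rate = 168/(1 + 6.278) = 23.08 kJ/min.

23.080 kJ/min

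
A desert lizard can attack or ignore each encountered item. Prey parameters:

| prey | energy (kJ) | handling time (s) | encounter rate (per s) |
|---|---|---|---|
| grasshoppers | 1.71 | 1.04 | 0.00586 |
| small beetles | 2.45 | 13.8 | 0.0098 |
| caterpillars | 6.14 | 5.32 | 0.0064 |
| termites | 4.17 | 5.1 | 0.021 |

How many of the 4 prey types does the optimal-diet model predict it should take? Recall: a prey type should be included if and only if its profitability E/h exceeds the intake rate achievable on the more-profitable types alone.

4

E/h in descending order: grasshoppers 1.64, caterpillars 1.15, termites 0.818, small beetles 0.178 kJ/s. The optimal diet is the largest prefix of this list for which every included type satisfies E_i/h_i > R on the types above it.
Rate on top 1: 0.00996. caterpillars: 1.15 > 0.00996 → include.
Rate on top 2: 0.04741. termites: 0.818 > 0.04741 → include.
Rate on top 3: 0.1193. small beetles: 0.178 > 0.1193 → include.
Optimal diet: grasshoppers, caterpillars, termites, small beetles — 4 of 4 types.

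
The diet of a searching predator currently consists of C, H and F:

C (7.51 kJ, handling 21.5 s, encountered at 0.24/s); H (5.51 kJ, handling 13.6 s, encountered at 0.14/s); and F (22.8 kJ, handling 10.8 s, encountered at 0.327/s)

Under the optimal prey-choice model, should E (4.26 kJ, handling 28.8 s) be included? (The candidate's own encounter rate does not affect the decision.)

On C, H and F alone, R = ΣλE/(1+Σλh) = 10.03/11.6 = 0.8649 kJ/s.
E: E/h = 4.26/28.8 = 0.1479 kJ/s.
0.1479 < 0.8649, so adding E would lower the average — exclude it.

No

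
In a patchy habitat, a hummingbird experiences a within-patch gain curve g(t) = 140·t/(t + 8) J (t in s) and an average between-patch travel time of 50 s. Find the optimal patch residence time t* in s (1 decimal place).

Optimal t* satisfies g'(t*) = g(t*)/(T + t*).
g'(t) = 140·8/(t + 8)². Setting 140·8/(t+8)² = 140t/[(t+8)(50+t)] gives 8(50+t) = t(t+8), so t² = 8×50 = 400.
t* = √400 = 20 s.

20.0 s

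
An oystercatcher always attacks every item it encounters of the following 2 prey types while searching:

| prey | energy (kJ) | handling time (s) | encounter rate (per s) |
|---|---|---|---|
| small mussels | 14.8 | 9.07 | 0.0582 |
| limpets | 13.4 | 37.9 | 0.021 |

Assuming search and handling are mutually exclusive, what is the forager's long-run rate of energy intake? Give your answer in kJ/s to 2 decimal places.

R = (0.0582×14.8 + 0.021×13.4) / (1 + 0.0582×9.07 + 0.021×37.9) = 1.143/2.324 = 0.4918 kJ/s.

0.49 kJ/s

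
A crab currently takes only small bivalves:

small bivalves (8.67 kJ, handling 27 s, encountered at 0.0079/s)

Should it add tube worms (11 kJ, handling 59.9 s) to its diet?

Yes

Current rate: (0.0079×8.67)/(1 + 0.0079×27) = 0.05645 kJ/s.
tube worms: E/h = 11/59.9 = 0.1836 kJ/s.
0.1836 > 0.05645, so adding tube worms raises the average — include it.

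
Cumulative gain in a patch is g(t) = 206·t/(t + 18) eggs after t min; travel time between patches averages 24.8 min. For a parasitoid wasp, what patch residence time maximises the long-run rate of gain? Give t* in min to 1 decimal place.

21.1 min

Maximise g(t)/(T+t): set derivative to zero → g'(t)(T+t) = g(t).
g'(t) = 206·18/(t + 18)². Setting 206·18/(t+18)² = 206t/[(t+18)(24.8+t)] gives 18(24.8+t) = t(t+18), so t² = 18×24.8 = 446.4.
t* = √446.4 = 21.13 min.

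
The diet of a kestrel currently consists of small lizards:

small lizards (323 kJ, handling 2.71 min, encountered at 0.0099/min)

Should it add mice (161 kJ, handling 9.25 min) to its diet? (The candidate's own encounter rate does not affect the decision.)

Yes

Current rate: (0.0099×323)/(1 + 0.0099×2.71) = 3.114 kJ/min.
Profitability of mice: 161/9.25 = 17.41 kJ/min.
Since 17.41 > R, including mice increases the long-run rate.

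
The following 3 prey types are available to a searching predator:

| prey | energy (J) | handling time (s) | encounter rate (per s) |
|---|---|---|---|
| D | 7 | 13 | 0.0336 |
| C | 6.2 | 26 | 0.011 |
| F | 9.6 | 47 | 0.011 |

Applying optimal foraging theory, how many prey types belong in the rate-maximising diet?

E/h in descending order: D 0.538, C 0.238, F 0.204 J/s. The optimal diet is the largest prefix of this list for which every included type satisfies E_i/h_i > R on the types above it.
Rate on top 1: 0.1637. C: 0.238 > 0.1637 → include.
Rate on top 2: 0.1761. F: 0.204 > 0.1761 → include.
Optimal diet: D, C, F — 3 of 3 types.

3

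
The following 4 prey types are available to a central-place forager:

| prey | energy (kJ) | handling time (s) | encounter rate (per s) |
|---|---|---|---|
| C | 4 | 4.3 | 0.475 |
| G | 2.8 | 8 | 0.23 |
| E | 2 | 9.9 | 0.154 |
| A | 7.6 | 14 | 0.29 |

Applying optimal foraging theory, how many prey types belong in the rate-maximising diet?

1

Rank by E/h (kJ/s): C 0.93, A 0.543, G 0.35, E 0.202. Include each in turn until the next type's E/h falls below the running intake rate.
Rate on top 1: 0.6245. A: 0.543 < 0.6245 → exclude; stop.
Optimal diet: C — 1 of 4 types.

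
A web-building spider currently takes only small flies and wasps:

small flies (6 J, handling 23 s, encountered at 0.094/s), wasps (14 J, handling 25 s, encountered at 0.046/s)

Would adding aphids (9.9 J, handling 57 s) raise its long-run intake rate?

Intake rate on the current diet: R = (0.094×6 + 0.046×14) / (1 + 0.094×23 + 0.046×25) = 1.208/4.312 = 0.2801 J/s.
aphids: E/h = 9.9/57 = 0.1737 J/s.
Since 0.1737 < R, time spent handling aphids is better spent searching.

No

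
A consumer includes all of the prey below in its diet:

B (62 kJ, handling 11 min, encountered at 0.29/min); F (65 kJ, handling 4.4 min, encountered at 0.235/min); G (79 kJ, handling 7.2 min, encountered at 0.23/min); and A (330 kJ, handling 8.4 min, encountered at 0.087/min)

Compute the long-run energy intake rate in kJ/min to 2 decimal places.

R = (0.29×62 + 0.235×65 + 0.23×79 + 0.087×330) / (1 + 0.29×11 + 0.235×4.4 + 0.23×7.2 + 0.087×8.4) = 80.13/7.611 = 10.53 kJ/min.

10.53 kJ/min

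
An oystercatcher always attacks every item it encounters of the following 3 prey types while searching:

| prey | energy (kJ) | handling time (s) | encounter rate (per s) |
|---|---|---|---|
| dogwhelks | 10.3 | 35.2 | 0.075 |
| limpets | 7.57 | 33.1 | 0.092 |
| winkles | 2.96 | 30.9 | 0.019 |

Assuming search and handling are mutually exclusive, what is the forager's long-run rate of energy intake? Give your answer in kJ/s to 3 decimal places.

0.210 kJ/s

R = (0.075×10.3 + 0.092×7.57 + 0.019×2.96) / (1 + 0.075×35.2 + 0.092×33.1 + 0.019×30.9) = 1.525/7.272 = 0.2097 kJ/s.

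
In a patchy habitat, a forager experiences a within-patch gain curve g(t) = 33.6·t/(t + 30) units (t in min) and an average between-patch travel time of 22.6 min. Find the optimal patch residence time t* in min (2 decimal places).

By the marginal value theorem, leave when the instantaneous gain rate g'(t) equals the habitat-wide average g(t)/(T + t).
g'(t) = 33.6·30/(t + 30)². Setting 33.6·30/(t+30)² = 33.6t/[(t+30)(22.6+t)] gives 30(22.6+t) = t(t+30), so t² = 30×22.6 = 678.
t* = √678 = 26.04 min.

26.04 min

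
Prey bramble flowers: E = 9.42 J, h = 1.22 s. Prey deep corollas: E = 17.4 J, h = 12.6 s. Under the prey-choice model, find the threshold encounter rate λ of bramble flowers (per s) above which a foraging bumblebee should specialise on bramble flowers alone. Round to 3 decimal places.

The zero-one rule: include deep corollas iff E₂/h₂ > λE₁/(1+λh₁). Equality gives the switch point.
λE₁h₂ = E₂ + λE₂h₁ ⇒ λ = E₂/(E₁h₂ − E₂h₁) = 17.4/(118.7 − 21.23) = 0.1785 per s.

0.179 per s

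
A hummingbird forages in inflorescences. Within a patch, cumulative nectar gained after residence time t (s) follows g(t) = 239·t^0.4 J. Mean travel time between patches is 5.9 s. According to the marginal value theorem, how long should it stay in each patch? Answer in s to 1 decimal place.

Maximise g(t)/(T+t): set derivative to zero → g'(t)(T+t) = g(t).
g'(t) = 0.4·239·t^-0.6. Setting 0.4·239·t^-0.6 = 239·t^0.4/(5.9+t) gives 0.4(5.9+t) = t, so 0.60·t = 0.4×5.9.
t* = 0.4×5.9/0.60 = 3.933 s.

3.9 s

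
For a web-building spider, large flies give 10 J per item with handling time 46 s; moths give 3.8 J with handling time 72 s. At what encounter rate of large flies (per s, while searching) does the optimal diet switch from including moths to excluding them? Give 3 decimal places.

Drop moths once their profitability E₂/h₂ falls below the rate achievable on large flies alone: E₂/h₂ = λE₁/(1 + λh₁).
Solve for λ: λE₁h₂ = E₂(1 + λh₁) → λ(E₁h₂ − E₂h₁) = E₂ → λ = E₂/(E₁h₂ − E₂h₁).
λ = 3.8/(10×72 − 3.8×46) = 3.8/545.2 = 0.00697 per s.

0.007 per s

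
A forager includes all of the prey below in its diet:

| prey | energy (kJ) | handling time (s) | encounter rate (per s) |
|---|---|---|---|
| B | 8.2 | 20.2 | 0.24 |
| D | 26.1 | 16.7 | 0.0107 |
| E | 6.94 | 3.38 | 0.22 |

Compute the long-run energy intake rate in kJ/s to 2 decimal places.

0.56 kJ/s

R = Σλ_iE_i / (1 + Σλ_ih_i)
Numerator: 0.24×8.2 + 0.0107×26.1 + 0.22×6.94 = 3.774
Denominator: 1 + 0.24×20.2 + 0.0107×16.7 + 0.22×3.38 = 6.77
R = 3.774/6.77 = 0.5574 kJ/s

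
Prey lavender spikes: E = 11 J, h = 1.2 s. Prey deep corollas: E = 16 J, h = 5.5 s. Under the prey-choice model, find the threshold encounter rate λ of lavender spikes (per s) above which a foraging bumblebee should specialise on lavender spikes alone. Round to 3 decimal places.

Drop deep corollas once their profitability E₂/h₂ falls below the rate achievable on lavender spikes alone: E₂/h₂ = λE₁/(1 + λh₁).
Solve for λ: λE₁h₂ = E₂(1 + λh₁) → λ(E₁h₂ − E₂h₁) = E₂ → λ = E₂/(E₁h₂ − E₂h₁).
λ = 16/(11×5.5 − 16×1.2) = 16/41.3 = 0.3874 per s.

0.387 per s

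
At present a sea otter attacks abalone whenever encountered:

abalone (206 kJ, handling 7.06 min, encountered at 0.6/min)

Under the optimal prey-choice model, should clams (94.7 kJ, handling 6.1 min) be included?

On abalone alone, R = ΣλE/(1+Σλh) = 123.6/5.236 = 23.61 kJ/min.
clams: E/h = 94.7/6.1 = 15.52 kJ/min.
Since 15.52 < R, time spent handling clams is better spent searching.

No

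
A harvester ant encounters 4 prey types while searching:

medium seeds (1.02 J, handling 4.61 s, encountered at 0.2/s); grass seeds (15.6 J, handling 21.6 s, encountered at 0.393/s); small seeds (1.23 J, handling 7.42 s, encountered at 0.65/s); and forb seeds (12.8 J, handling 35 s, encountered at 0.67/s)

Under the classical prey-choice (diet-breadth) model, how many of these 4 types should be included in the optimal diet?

E/h in descending order: grass seeds 0.722, forb seeds 0.366, medium seeds 0.221, small seeds 0.166 J/s. The optimal diet is the largest prefix of this list for which every included type satisfies E_i/h_i > R on the types above it.
Rate on top 1: 0.6461. forb seeds: 0.366 < 0.6461 → exclude; stop.
Optimal diet: grass seeds — 1 of 4 types.

1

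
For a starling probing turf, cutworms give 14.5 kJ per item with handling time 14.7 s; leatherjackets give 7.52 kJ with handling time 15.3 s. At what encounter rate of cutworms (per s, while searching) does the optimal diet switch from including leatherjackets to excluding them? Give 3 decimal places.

0.068 per s

Drop leatherjackets once their profitability E₂/h₂ falls below the rate achievable on cutworms alone: E₂/h₂ = λE₁/(1 + λh₁).
Solve for λ: λE₁h₂ = E₂(1 + λh₁) → λ(E₁h₂ − E₂h₁) = E₂ → λ = E₂/(E₁h₂ − E₂h₁).
λ = 7.52/(14.5×15.3 − 7.52×14.7) = 7.52/111.3 = 0.06756 per s.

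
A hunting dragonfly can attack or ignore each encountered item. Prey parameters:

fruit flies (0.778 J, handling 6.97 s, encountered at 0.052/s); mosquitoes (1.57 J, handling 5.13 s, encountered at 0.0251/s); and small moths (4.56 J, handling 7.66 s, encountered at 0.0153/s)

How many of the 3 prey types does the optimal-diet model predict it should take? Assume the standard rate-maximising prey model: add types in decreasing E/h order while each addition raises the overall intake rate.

3

Profitabilities (E/h, J/s): small moths 0.595, mosquitoes 0.306, fruit flies 0.112. Add prey in this order while the next type's profitability exceeds the intake rate on those already taken.
Rate on top 1: 0.06245. mosquitoes: 0.306 > 0.06245 → include.
Rate on top 2: 0.08762. fruit flies: 0.112 > 0.08762 → include.
Optimal diet: small moths, mosquitoes, fruit flies — 3 of 3 types.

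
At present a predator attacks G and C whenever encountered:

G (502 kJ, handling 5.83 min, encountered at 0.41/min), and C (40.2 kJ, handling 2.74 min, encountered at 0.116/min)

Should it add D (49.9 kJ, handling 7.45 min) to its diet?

Intake rate on the current diet: R = (0.41×502 + 0.116×40.2) / (1 + 0.41×5.83 + 0.116×2.74) = 210.5/3.708 = 56.76 kJ/min.
Profitability of D: 49.9/7.45 = 6.698 kJ/min.
Since 6.698 < R, time spent handling D is better spent searching.

No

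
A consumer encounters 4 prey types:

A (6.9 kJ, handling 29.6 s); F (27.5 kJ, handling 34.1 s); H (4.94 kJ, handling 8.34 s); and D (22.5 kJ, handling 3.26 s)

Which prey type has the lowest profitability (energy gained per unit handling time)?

Profitability E/h (kJ/s): A = 6.9/29.6 = 0.233, F = 27.5/34.1 = 0.806, H = 4.94/8.34 = 0.592, D = 22.5/3.26 = 6.9.
Ranked: D > F > H > A.

A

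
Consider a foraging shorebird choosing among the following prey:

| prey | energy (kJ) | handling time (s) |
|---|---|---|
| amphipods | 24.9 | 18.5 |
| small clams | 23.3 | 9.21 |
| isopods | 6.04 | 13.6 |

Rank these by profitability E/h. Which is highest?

small clams

Profitability E/h (kJ/s): amphipods = 24.9/18.5 = 1.35, small clams = 23.3/9.21 = 2.53, isopods = 6.04/13.6 = 0.444.
Ranked: small clams > amphipods > isopods.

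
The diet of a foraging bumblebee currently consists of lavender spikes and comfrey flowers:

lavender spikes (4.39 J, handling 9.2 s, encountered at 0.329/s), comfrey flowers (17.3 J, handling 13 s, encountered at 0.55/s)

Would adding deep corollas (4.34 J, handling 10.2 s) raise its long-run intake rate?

No

Current rate: (0.329×4.39 + 0.55×17.3)/(1 + 0.329×9.2 + 0.55×13) = 0.9805 J/s.
deep corollas: E/h = 4.34/10.2 = 0.4255 J/s.
Since 0.4255 < R, time spent handling deep corollas is better spent searching.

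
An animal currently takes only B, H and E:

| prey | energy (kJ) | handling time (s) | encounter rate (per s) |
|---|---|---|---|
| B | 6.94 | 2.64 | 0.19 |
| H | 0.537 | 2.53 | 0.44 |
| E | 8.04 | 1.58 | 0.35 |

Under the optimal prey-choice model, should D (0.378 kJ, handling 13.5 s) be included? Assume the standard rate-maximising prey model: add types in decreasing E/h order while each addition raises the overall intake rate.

Current rate: (0.19×6.94 + 0.44×0.537 + 0.35×8.04)/(1 + 0.19×2.64 + 0.44×2.53 + 0.35×1.58) = 1.379 kJ/s.
Profitability of D: 0.378/13.5 = 0.028 kJ/s.
0.028 < 1.379, so adding D would lower the average — exclude it.

No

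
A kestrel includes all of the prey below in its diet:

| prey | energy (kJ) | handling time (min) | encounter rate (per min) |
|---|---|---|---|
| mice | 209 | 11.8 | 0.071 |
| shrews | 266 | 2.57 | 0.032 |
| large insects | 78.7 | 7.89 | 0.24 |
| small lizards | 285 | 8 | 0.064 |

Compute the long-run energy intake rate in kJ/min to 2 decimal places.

13.98 kJ/min

R = (0.071×209 + 0.032×266 + 0.24×78.7 + 0.064×285) / (1 + 0.071×11.8 + 0.032×2.57 + 0.24×7.89 + 0.064×8) = 60.48/4.326 = 13.98 kJ/min.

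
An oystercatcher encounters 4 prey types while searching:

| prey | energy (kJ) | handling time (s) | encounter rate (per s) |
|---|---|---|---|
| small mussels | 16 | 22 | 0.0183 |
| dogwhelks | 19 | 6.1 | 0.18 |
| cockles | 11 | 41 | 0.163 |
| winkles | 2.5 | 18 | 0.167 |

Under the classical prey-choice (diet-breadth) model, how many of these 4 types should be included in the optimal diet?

E/h in descending order: dogwhelks 3.11, small mussels 0.727, cockles 0.268, winkles 0.139 kJ/s. The optimal diet is the largest prefix of this list for which every included type satisfies E_i/h_i > R on the types above it.
Rate on top 1: 1.63. small mussels: 0.727 < 1.63 → exclude; stop.
Optimal diet: dogwhelks — 1 of 4 types.

1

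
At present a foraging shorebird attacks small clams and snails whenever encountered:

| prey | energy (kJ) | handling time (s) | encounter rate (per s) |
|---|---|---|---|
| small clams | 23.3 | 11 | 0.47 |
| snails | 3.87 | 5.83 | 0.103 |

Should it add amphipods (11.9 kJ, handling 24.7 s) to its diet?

Current rate: (0.47×23.3 + 0.103×3.87)/(1 + 0.47×11 + 0.103×5.83) = 1.676 kJ/s.
Profitability of amphipods: 11.9/24.7 = 0.4818 kJ/s.
Since 0.4818 < R, time spent handling amphipods is better spent searching.

No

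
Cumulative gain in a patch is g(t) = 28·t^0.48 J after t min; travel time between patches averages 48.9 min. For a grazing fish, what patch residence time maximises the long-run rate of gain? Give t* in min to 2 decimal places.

Maximise g(t)/(T+t): set derivative to zero → g'(t)(T+t) = g(t).
g'(t) = 0.48·28·t^-0.52. Setting 0.48·28·t^-0.52 = 28·t^0.48/(48.9+t) gives 0.48(48.9+t) = t, so 0.52·t = 0.48×48.9.
t* = 0.48×48.9/0.52 = 45.14 min.

45.14 min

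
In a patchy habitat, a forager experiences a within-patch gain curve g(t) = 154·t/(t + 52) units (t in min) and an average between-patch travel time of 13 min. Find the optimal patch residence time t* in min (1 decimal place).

Optimal t* satisfies g'(t*) = g(t*)/(T + t*).
g'(t) = 154·52/(t + 52)². Setting 154·52/(t+52)² = 154t/[(t+52)(13+t)] gives 52(13+t) = t(t+52), so t² = 52×13 = 676.
t* = √676 = 26 min.

26.0 min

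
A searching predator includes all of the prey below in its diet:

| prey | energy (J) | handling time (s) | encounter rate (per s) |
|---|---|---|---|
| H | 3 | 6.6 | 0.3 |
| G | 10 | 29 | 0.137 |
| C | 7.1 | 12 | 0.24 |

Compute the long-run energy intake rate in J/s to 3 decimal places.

0.404 J/s

R = (0.3×3 + 0.137×10 + 0.24×7.1) / (1 + 0.3×6.6 + 0.137×29 + 0.24×12) = 3.974/9.833 = 0.4041 J/s.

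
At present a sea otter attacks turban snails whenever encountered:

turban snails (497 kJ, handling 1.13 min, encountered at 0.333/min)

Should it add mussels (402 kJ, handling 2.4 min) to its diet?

On turban snails alone, R = ΣλE/(1+Σλh) = 165.5/1.376 = 120.3 kJ/min.
Profitability of mussels: 402/2.4 = 167.5 kJ/min.
Since 167.5 > R, including mussels increases the long-run rate.

Yes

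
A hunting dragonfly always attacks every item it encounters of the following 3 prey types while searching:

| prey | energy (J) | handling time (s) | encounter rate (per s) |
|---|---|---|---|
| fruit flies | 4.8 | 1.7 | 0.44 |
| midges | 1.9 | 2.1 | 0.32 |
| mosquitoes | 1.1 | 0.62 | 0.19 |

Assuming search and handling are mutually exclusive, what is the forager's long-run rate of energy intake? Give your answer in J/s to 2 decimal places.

R = (0.44×4.8 + 0.32×1.9 + 0.19×1.1) / (1 + 0.44×1.7 + 0.32×2.1 + 0.19×0.62) = 2.929/2.538 = 1.154 J/s.

1.15 J/s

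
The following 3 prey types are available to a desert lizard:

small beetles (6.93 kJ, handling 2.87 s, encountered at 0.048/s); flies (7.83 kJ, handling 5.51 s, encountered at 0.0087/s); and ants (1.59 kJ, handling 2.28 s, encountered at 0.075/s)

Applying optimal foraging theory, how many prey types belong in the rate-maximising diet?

3

Rank by E/h (kJ/s): small beetles 2.41, flies 1.42, ants 0.697. Include each in turn until the next type's E/h falls below the running intake rate.
Rate on top 1: 0.2924. flies: 1.42 > 0.2924 → include.
Rate on top 2: 0.338. ants: 0.697 > 0.338 → include.
Optimal diet: small beetles, flies, ants — 3 of 3 types.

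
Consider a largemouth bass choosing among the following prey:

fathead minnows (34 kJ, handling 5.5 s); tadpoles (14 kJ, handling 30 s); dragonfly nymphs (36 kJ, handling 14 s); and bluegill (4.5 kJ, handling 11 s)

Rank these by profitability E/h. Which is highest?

fathead minnows

In descending order of E/h:
fathead minnows: 34/5.5 = 6.18 kJ/s
dragonfly nymphs: 36/14 = 2.57 kJ/s
tadpoles: 14/30 = 0.467 kJ/s
bluegill: 4.5/11 = 0.409 kJ/s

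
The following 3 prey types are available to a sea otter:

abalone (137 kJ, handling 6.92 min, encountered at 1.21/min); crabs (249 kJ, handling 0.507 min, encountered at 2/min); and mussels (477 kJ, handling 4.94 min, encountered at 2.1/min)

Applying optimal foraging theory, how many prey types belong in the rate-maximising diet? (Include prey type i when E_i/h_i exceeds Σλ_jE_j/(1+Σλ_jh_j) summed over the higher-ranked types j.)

1

Rank by E/h (kJ/min): crabs 491, mussels 96.6, abalone 19.8. Include each in turn until the next type's E/h falls below the running intake rate.
Rate on top 1: 247.3. mussels: 96.6 < 247.3 → exclude; stop.
Optimal diet: crabs — 1 of 3 types.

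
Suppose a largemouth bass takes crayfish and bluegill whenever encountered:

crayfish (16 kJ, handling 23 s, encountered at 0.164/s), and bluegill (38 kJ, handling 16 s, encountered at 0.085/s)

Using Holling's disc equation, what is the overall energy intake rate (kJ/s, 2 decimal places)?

0.95 kJ/s

Energy encountered per unit search time: 0.164×16 + 0.085×38 = 5.854 kJ/s.
Handling time per unit search time: 0.164×23 + 0.085×16 = 5.132.
Rate = 5.854/(1 + 5.132) = 0.9547 kJ/s.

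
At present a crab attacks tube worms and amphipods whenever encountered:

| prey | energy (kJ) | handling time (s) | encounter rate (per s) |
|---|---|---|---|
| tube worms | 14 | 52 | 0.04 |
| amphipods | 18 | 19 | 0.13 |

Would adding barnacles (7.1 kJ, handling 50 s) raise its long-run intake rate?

No

On tube worms and amphipods alone, R = ΣλE/(1+Σλh) = 2.9/5.55 = 0.5225 kJ/s.
barnacles: E/h = 7.1/50 = 0.142 kJ/s.
Since 0.142 < R, time spent handling barnacles is better spent searching.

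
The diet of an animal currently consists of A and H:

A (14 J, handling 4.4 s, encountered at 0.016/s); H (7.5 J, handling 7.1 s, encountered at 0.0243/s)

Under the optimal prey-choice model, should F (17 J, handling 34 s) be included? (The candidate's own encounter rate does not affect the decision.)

Yes

Intake rate on the current diet: R = (0.016×14 + 0.0243×7.5) / (1 + 0.016×4.4 + 0.0243×7.1) = 0.4062/1.243 = 0.3268 J/s.
F: E/h = 17/34 = 0.5 J/s.
0.5 > 0.3268, so adding F raises the average — include it.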